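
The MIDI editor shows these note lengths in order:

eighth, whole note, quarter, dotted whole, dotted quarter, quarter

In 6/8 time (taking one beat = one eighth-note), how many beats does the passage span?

One eighth-note beat = 2 sixteenth notes.
Working in sixteenth notes: eighth = 2; whole note = 16; quarter = 4; dotted whole = 24; dotted quarter = 6; quarter = 4.
Total: 2 + 16 + 4 + 24 + 6 + 4 = 56.
56 ÷ 2 = 28 beats.

28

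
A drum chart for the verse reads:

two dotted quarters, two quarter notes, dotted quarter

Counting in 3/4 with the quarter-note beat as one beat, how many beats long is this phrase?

One quarter-note beat = 2 eighth notes.
Each duration in eighth notes: dotted quarter = 3; dotted quarter = 3; quarter note = 2; quarter note = 2; dotted quarter = 3.
Adding: 3 + 3 + 2 + 2 + 3 = 13.
13 ÷ 2 = 6.5 beats.

6.5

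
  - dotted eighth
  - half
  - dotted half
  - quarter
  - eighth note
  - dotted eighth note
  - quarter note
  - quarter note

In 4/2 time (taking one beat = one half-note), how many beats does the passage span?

One half-note beat = 8 sixteenth notes.
Each duration in sixteenth notes: dotted eighth = 3; half = 8; dotted half = 12; quarter = 4; eighth note = 2; dotted eighth note = 3; quarter note = 4; quarter note = 4.
Altogether 3 + 8 + 12 + 4 + 2 + 3 + 4 + 4 = 40.
40 ÷ 8 = 5 beats.

5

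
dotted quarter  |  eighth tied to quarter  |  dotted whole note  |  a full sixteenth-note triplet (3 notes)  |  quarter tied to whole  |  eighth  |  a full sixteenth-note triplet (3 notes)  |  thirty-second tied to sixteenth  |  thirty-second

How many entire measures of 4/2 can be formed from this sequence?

2

One bar of 4/2 = 64 thirty-second notes.
Convert each value to thirty-second notes: dotted quarter = 12; eighth tied to quarter (eighth + quarter) = 12; dotted whole note = 48; a full sixteenth-note triplet (3 notes) (three triplet sixteenths span one eighth) = 4; quarter tied to whole (quarter + whole) = 40; eighth = 4; a full sixteenth-note triplet (3 notes) (three triplet sixteenths span one eighth) = 4; thirty-second tied to sixteenth (thirty-second + sixteenth) = 3; thirty-second = 1.
Altogether 12 + 12 + 48 + 4 + 40 + 4 + 4 + 3 + 1 = 128.
128 ÷ 64 = 2 complete bars with 0 left over.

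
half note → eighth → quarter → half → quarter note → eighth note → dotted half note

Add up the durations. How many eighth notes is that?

20

Working in eighth notes: half note = 4; eighth = 1; quarter = 2; half = 4; quarter note = 2; eighth note = 1; dotted half note = 6.
Total: 4 + 1 + 2 + 4 + 2 + 1 + 6 = 20 eighth notes.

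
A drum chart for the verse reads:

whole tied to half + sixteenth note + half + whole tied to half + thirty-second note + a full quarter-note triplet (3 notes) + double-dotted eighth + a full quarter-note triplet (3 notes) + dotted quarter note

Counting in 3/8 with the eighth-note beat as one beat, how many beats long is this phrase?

41.5

One eighth-note beat = 4 thirty-second notes.
Convert each value to thirty-second notes: whole tied to half (whole + half) = 48; sixteenth note = 2; half = 16; whole tied to half (whole + half) = 48; thirty-second note = 1; a full quarter-note triplet (3 notes) (three triplet quarters span one half) = 16; double-dotted eighth = 7; a full quarter-note triplet (3 notes) (three triplet quarters span one half) = 16; dotted quarter note = 12.
Adding: 48 + 2 + 16 + 48 + 1 + 16 + 7 + 16 + 12 = 166.
166 ÷ 4 = 41.5 beats.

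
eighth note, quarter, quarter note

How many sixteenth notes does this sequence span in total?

Each duration in sixteenth notes: eighth note = 2; quarter = 4; quarter note = 4.
Adding: 2 + 4 + 4 = 10 sixteenth notes.

10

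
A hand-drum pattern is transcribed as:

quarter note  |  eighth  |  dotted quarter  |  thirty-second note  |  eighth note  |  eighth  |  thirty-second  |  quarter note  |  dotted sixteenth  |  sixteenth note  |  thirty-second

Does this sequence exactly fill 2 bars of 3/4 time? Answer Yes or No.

One bar of 3/4 = 24 thirty-second notes, so 2 bars = 48.
Express everything in thirty-second notes: quarter note = 8; eighth = 4; dotted quarter = 12; thirty-second note = 1; eighth note = 4; eighth = 4; thirty-second = 1; quarter note = 8; dotted sixteenth = 3; sixteenth note = 2; thirty-second = 1.
Altogether 8 + 4 + 12 + 1 + 4 + 4 + 1 + 8 + 3 + 2 + 1 = 48.
48 equals 48, so the answer is Yes.

Yes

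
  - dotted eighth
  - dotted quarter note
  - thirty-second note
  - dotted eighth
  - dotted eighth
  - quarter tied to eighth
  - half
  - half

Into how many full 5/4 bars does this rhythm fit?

1

One bar of 5/4 = 40 thirty-second notes.
In thirty-second notes: dotted eighth = 6; dotted quarter note = 12; thirty-second note = 1; dotted eighth = 6; dotted eighth = 6; quarter tied to eighth (quarter + eighth) = 12; half = 16; half = 16.
Total: 6 + 12 + 1 + 6 + 6 + 12 + 16 + 16 = 75.
75 ÷ 40 = 1 complete bar with 35 left over.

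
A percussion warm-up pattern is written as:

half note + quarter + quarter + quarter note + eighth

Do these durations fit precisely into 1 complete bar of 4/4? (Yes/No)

One bar of 4/4 = 8 eighth notes.
Each duration in eighth notes: half note = 4; quarter = 2; quarter = 2; quarter note = 2; eighth = 1.
Sum: 4 + 2 + 2 + 2 + 1 = 11.
11 exceeds 8, so the answer is No.

No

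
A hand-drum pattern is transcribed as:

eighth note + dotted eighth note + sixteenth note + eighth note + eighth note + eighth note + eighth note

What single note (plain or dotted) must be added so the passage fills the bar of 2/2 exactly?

eighth note

The bar of 2/2 = 16 sixteenth notes.
Express everything in sixteenth notes: eighth note = 2; dotted eighth note = 3; sixteenth note = 1; eighth note = 2; eighth note = 2; eighth note = 2; eighth note = 2.
Sum: 2 + 3 + 1 + 2 + 2 + 2 + 2 = 14.
Remaining: 16 − 14 = 2 sixteenth notes, which is a eighth note.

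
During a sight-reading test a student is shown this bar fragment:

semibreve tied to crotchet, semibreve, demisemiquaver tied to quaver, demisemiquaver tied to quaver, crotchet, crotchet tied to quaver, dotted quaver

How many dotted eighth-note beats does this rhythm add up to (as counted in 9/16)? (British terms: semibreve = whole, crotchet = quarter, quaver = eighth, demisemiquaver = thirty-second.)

18

One dotted eighth-note beat = 6 thirty-second notes.
Each duration in thirty-second notes: semibreve tied to crotchet (semibreve + crotchet) = 40; semibreve = 32; demisemiquaver tied to quaver (demisemiquaver + quaver) = 5; demisemiquaver tied to quaver (demisemiquaver + quaver) = 5; crotchet = 8; crotchet tied to quaver (crotchet + quaver) = 12; dotted quaver = 6.
Altogether 40 + 32 + 5 + 5 + 8 + 12 + 6 = 108.
108 ÷ 6 = 18 beats.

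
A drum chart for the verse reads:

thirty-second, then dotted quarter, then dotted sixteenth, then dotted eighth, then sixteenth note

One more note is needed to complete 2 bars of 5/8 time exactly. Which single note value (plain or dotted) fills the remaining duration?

2 bars of 5/8 = 40 thirty-second notes.
Convert each value to thirty-second notes: thirty-second = 1; dotted quarter = 12; dotted sixteenth = 3; dotted eighth = 6; sixteenth note = 2.
Altogether 1 + 12 + 3 + 6 + 2 = 24.
Remaining: 40 − 24 = 16 thirty-second notes, which is a half note.

half note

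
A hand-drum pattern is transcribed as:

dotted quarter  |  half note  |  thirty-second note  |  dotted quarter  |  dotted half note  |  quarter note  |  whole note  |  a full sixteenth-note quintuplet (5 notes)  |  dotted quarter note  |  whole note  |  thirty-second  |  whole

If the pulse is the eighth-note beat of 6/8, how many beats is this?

One eighth-note beat = 4 thirty-second notes.
Convert each value to thirty-second notes: dotted quarter = 12; half note = 16; thirty-second note = 1; dotted quarter = 12; dotted half note = 24; quarter note = 8; whole note = 32; a full sixteenth-note quintuplet (5 notes) (five quintuplet sixteenths span one quarter) = 8; dotted quarter note = 12; whole note = 32; thirty-second = 1; whole = 32.
Total: 12 + 16 + 1 + 12 + 24 + 8 + 32 + 8 + 12 + 32 + 1 + 32 = 190.
190 ÷ 4 = 47.5 beats.

47.5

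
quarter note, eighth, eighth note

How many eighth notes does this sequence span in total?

4

Each duration in eighth notes: quarter note = 2; eighth = 1; eighth note = 1.
Adding: 2 + 1 + 1 = 4 eighth notes.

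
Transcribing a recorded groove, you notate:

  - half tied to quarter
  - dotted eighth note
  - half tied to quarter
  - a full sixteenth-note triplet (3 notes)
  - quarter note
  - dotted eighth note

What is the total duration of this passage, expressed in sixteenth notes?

36

Working in sixteenth notes: half tied to quarter (half + quarter) = 12; dotted eighth note = 3; half tied to quarter (half + quarter) = 12; a full sixteenth-note triplet (3 notes) (three triplet sixteenths span one eighth) = 2; quarter note = 4; dotted eighth note = 3.
Adding: 12 + 3 + 12 + 2 + 4 + 3 = 36 sixteenth notes.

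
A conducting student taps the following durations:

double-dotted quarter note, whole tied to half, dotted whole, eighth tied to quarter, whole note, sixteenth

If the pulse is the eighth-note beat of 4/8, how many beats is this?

One eighth-note beat = 2 sixteenth notes.
Working in sixteenth notes: double-dotted quarter note = 7; whole tied to half (whole + half) = 24; dotted whole = 24; eighth tied to quarter (eighth + quarter) = 6; whole note = 16; sixteenth = 1.
Altogether 7 + 24 + 24 + 6 + 16 + 1 = 78.
78 ÷ 2 = 39 beats.

39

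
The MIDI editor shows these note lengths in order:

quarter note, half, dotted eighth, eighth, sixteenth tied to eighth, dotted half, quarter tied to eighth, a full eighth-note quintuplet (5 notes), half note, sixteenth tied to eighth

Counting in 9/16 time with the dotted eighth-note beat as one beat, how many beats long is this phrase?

One dotted eighth-note beat = 3 sixteenth notes.
Each duration in sixteenth notes: quarter note = 4; half = 8; dotted eighth = 3; eighth = 2; sixteenth tied to eighth (sixteenth + eighth) = 3; dotted half = 12; quarter tied to eighth (quarter + eighth) = 6; a full eighth-note quintuplet (5 notes) (five quintuplet eighths span one half) = 8; half note = 8; sixteenth tied to eighth (sixteenth + eighth) = 3.
Altogether 4 + 8 + 3 + 2 + 3 + 12 + 6 + 8 + 8 + 3 = 57.
57 ÷ 3 = 19 beats.

19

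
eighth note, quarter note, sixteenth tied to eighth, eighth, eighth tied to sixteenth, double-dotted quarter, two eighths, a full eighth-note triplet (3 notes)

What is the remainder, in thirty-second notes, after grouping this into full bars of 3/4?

10

One bar of 3/4 = 12 sixteenth notes.
Convert each value to sixteenth notes: eighth note = 2; quarter note = 4; sixteenth tied to eighth (sixteenth + eighth) = 3; eighth = 2; eighth tied to sixteenth (eighth + sixteenth) = 3; double-dotted quarter = 7; eighth = 2; eighth = 2; a full eighth-note triplet (3 notes) (three triplet eighths span one quarter) = 4.
Sum: 2 + 4 + 3 + 2 + 3 + 7 + 2 + 2 + 4 = 29.
29 ÷ 12 = 2 complete bars with 5 sixteenth notes remaining = 10 thirty-second notes.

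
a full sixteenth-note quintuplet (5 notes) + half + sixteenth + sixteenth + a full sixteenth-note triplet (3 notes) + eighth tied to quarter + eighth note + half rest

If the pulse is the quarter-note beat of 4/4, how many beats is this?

One quarter-note beat = 4 sixteenth notes.
In sixteenth notes: a full sixteenth-note quintuplet (5 notes) (five quintuplet sixteenths span one quarter) = 4; half = 8; sixteenth = 1; sixteenth = 1; a full sixteenth-note triplet (3 notes) (three triplet sixteenths span one eighth) = 2; eighth tied to quarter (eighth + quarter) = 6; eighth note = 2; half rest = 8.
Altogether 4 + 8 + 1 + 1 + 2 + 6 + 2 + 8 = 32.
32 ÷ 4 = 8 beats.

8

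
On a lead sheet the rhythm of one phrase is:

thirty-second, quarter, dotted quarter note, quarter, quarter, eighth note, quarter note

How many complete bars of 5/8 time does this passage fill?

2

One bar of 5/8 = 20 thirty-second notes.
Each duration in thirty-second notes: thirty-second = 1; quarter = 8; dotted quarter note = 12; quarter = 8; quarter = 8; eighth note = 4; quarter note = 8.
Altogether 1 + 8 + 12 + 8 + 8 + 4 + 8 = 49.
49 ÷ 20 = 2 complete bars with 9 left over.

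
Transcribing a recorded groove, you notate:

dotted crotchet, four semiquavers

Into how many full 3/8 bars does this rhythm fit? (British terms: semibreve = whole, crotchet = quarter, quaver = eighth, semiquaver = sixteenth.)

1

One bar of 3/8 = 6 sixteenth notes.
Convert each value to sixteenth notes: dotted crotchet = 6; semiquaver = 1; semiquaver = 1; semiquaver = 1; semiquaver = 1.
Total: 6 + 1 + 1 + 1 + 1 = 10.
10 ÷ 6 = 1 complete bar with 4 left over.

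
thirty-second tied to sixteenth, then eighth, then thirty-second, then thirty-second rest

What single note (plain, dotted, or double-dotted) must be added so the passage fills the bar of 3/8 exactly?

dotted sixteenth note

The bar of 3/8 = 12 thirty-second notes.
Working in thirty-second notes: thirty-second tied to sixteenth (thirty-second + sixteenth) = 3; eighth = 4; thirty-second = 1; thirty-second rest = 1.
Adding: 3 + 4 + 1 + 1 = 9.
Remaining: 12 − 9 = 3 thirty-second notes, which is a dotted sixteenth note.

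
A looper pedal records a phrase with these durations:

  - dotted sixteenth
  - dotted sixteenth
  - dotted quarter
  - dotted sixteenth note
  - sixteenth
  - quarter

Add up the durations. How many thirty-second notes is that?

In thirty-second notes: dotted sixteenth = 3; dotted sixteenth = 3; dotted quarter = 12; dotted sixteenth note = 3; sixteenth = 2; quarter = 8.
Altogether 3 + 3 + 12 + 3 + 2 + 8 = 31 thirty-second notes.

31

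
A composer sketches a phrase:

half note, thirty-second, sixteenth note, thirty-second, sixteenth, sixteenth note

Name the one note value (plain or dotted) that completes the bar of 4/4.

quarter note

The bar of 4/4 = 32 thirty-second notes.
Each duration in thirty-second notes: half note = 16; thirty-second = 1; sixteenth note = 2; thirty-second = 1; sixteenth = 2; sixteenth note = 2.
Altogether 16 + 1 + 2 + 1 + 2 + 2 = 24.
Remaining: 32 − 24 = 8 thirty-second notes, which is a quarter note.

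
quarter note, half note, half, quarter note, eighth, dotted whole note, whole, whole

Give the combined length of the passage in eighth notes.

Each duration in eighth notes: quarter note = 2; half note = 4; half = 4; quarter note = 2; eighth = 1; dotted whole note = 12; whole = 8; whole = 8.
Sum: 2 + 4 + 4 + 2 + 1 + 12 + 8 + 8 = 41 eighth notes.

41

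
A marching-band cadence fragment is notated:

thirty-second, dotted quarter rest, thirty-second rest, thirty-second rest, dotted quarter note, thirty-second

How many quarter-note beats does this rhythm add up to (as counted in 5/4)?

3.5

One quarter-note beat = 8 thirty-second notes.
Working in thirty-second notes: thirty-second = 1; dotted quarter rest = 12; thirty-second rest = 1; thirty-second rest = 1; dotted quarter note = 12; thirty-second = 1.
Sum: 1 + 12 + 1 + 1 + 12 + 1 = 28.
28 ÷ 8 = 3.5 beats.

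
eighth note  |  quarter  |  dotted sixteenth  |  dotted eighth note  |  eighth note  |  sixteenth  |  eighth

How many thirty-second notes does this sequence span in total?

31

Each duration in thirty-second notes: eighth note = 4; quarter = 8; dotted sixteenth = 3; dotted eighth note = 6; eighth note = 4; sixteenth = 2; eighth = 4.
Total: 4 + 8 + 3 + 6 + 4 + 2 + 4 = 31 thirty-second notes.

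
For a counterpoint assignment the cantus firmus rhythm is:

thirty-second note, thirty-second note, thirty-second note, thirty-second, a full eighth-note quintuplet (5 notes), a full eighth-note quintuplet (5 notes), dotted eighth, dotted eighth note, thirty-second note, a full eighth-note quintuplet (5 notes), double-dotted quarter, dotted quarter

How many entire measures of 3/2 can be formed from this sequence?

1

One bar of 3/2 = 48 thirty-second notes.
Express everything in thirty-second notes: thirty-second note = 1; thirty-second note = 1; thirty-second note = 1; thirty-second = 1; a full eighth-note quintuplet (5 notes) (five quintuplet eighths span one half) = 16; a full eighth-note quintuplet (5 notes) (five quintuplet eighths span one half) = 16; dotted eighth = 6; dotted eighth note = 6; thirty-second note = 1; a full eighth-note quintuplet (5 notes) (five quintuplet eighths span one half) = 16; double-dotted quarter = 14; dotted quarter = 12.
Altogether 1 + 1 + 1 + 1 + 16 + 16 + 6 + 6 + 1 + 16 + 14 + 12 = 91.
91 ÷ 48 = 1 complete bar with 43 left over.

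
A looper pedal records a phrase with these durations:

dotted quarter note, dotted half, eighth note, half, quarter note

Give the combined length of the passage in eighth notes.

In eighth notes: dotted quarter note = 3; dotted half = 6; eighth note = 1; half = 4; quarter note = 2.
Adding: 3 + 6 + 1 + 4 + 2 = 16 eighth notes.

16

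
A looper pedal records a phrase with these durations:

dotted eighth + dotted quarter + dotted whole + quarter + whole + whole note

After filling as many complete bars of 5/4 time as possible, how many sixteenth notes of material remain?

9

One bar of 5/4 = 20 sixteenth notes.
In sixteenth notes: dotted eighth = 3; dotted quarter = 6; dotted whole = 24; quarter = 4; whole = 16; whole note = 16.
Altogether 3 + 6 + 24 + 4 + 16 + 16 = 69.
69 ÷ 20 = 3 complete bars with 9 sixteenth notes remaining.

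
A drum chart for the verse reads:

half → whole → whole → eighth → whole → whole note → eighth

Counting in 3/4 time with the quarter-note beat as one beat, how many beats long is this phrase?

One quarter-note beat = 2 eighth notes.
Working in eighth notes: half = 4; whole = 8; whole = 8; eighth = 1; whole = 8; whole note = 8; eighth = 1.
Adding: 4 + 8 + 8 + 1 + 8 + 8 + 1 = 38.
38 ÷ 2 = 19 beats.

19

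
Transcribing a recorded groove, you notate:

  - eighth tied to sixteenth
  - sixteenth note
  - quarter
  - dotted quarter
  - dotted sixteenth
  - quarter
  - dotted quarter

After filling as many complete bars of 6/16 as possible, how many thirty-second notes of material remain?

One bar of 6/16 = 12 thirty-second notes.
Each duration in thirty-second notes: eighth tied to sixteenth (eighth + sixteenth) = 6; sixteenth note = 2; quarter = 8; dotted quarter = 12; dotted sixteenth = 3; quarter = 8; dotted quarter = 12.
Altogether 6 + 2 + 8 + 12 + 3 + 8 + 12 = 51.
51 ÷ 12 = 4 complete bars with 3 thirty-second notes remaining.

3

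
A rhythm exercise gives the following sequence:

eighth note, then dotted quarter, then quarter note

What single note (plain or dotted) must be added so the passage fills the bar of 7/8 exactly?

eighth note

The bar of 7/8 = 7 eighth notes.
Express everything in eighth notes: eighth note = 1; dotted quarter = 3; quarter note = 2.
Total: 1 + 3 + 2 = 6.
Remaining: 7 − 6 = 1 eighth note, which is a eighth note.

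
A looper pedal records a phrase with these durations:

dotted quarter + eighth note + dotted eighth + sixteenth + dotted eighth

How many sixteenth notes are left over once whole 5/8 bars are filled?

5

One bar of 5/8 = 10 sixteenth notes.
In sixteenth notes: dotted quarter = 6; eighth note = 2; dotted eighth = 3; sixteenth = 1; dotted eighth = 3.
Sum: 6 + 2 + 3 + 1 + 3 = 15.
15 ÷ 10 = 1 complete bar with 5 sixteenth notes remaining.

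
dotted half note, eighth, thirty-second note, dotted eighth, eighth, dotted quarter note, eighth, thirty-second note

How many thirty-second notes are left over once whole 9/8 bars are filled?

One bar of 9/8 = 36 thirty-second notes.
Express everything in thirty-second notes: dotted half note = 24; eighth = 4; thirty-second note = 1; dotted eighth = 6; eighth = 4; dotted quarter note = 12; eighth = 4; thirty-second note = 1.
Sum: 24 + 4 + 1 + 6 + 4 + 12 + 4 + 1 = 56.
56 ÷ 36 = 1 complete bar with 20 thirty-second notes remaining.

20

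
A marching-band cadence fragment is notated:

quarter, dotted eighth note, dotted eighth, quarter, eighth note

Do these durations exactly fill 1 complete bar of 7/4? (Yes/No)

One bar of 7/4 = 28 sixteenth notes.
Convert each value to sixteenth notes: quarter = 4; dotted eighth note = 3; dotted eighth = 3; quarter = 4; eighth note = 2.
Sum: 4 + 3 + 3 + 4 + 2 = 16.
16 falls short of 28, so the answer is No.

No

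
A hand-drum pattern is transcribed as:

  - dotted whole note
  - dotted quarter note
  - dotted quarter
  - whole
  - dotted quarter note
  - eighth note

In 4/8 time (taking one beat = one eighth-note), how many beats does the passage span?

One eighth-note beat = 2 sixteenth notes.
In sixteenth notes: dotted whole note = 24; dotted quarter note = 6; dotted quarter = 6; whole = 16; dotted quarter note = 6; eighth note = 2.
Sum: 24 + 6 + 6 + 16 + 6 + 2 = 60.
60 ÷ 2 = 30 beats.

30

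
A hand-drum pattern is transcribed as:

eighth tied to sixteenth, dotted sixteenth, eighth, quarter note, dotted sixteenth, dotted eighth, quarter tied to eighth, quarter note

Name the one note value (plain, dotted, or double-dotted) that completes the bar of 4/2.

The bar of 4/2 = 64 thirty-second notes.
Working in thirty-second notes: eighth tied to sixteenth (eighth + sixteenth) = 6; dotted sixteenth = 3; eighth = 4; quarter note = 8; dotted sixteenth = 3; dotted eighth = 6; quarter tied to eighth (quarter + eighth) = 12; quarter note = 8.
Adding: 6 + 3 + 4 + 8 + 3 + 6 + 12 + 8 = 50.
Remaining: 64 − 50 = 14 thirty-second notes, which is a double-dotted quarter note.

double-dotted quarter note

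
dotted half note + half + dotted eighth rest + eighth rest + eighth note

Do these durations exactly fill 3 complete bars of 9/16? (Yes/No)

One bar of 9/16 = 9 sixteenth notes, so 3 bars = 27.
Express everything in sixteenth notes: dotted half note = 12; half = 8; dotted eighth rest = 3; eighth rest = 2; eighth note = 2.
Sum: 12 + 8 + 3 + 2 + 2 = 27.
27 equals 27, so the answer is Yes.

Yes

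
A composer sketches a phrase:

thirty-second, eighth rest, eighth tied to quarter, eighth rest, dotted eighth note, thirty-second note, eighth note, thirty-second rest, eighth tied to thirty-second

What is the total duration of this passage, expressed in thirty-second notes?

38

Express everything in thirty-second notes: thirty-second = 1; eighth rest = 4; eighth tied to quarter (eighth + quarter) = 12; eighth rest = 4; dotted eighth note = 6; thirty-second note = 1; eighth note = 4; thirty-second rest = 1; eighth tied to thirty-second (eighth + thirty-second) = 5.
Sum: 1 + 4 + 12 + 4 + 6 + 1 + 4 + 1 + 5 = 38 thirty-second notes.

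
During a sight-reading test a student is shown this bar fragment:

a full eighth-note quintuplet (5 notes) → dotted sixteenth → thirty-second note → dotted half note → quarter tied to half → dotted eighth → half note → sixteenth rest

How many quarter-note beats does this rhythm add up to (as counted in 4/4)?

One quarter-note beat = 8 thirty-second notes.
Each duration in thirty-second notes: a full eighth-note quintuplet (5 notes) (five quintuplet eighths span one half) = 16; dotted sixteenth = 3; thirty-second note = 1; dotted half note = 24; quarter tied to half (quarter + half) = 24; dotted eighth = 6; half note = 16; sixteenth rest = 2.
Adding: 16 + 3 + 1 + 24 + 24 + 6 + 16 + 2 = 92.
92 ÷ 8 = 11.5 beats.

11.5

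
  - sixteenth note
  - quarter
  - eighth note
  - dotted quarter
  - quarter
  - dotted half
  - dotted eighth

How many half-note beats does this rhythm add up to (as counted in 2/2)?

One half-note beat = 8 sixteenth notes.
Express everything in sixteenth notes: sixteenth note = 1; quarter = 4; eighth note = 2; dotted quarter = 6; quarter = 4; dotted half = 12; dotted eighth = 3.
Total: 1 + 4 + 2 + 6 + 4 + 12 + 3 = 32.
32 ÷ 8 = 4 beats.

4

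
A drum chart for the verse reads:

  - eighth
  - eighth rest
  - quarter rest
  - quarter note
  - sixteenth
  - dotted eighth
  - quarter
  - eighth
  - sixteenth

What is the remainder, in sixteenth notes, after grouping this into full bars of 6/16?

One bar of 6/16 = 6 sixteenth notes.
Working in sixteenth notes: eighth = 2; eighth rest = 2; quarter rest = 4; quarter note = 4; sixteenth = 1; dotted eighth = 3; quarter = 4; eighth = 2; sixteenth = 1.
Altogether 2 + 2 + 4 + 4 + 1 + 3 + 4 + 2 + 1 = 23.
23 ÷ 6 = 3 complete bars with 5 sixteenth notes remaining.

5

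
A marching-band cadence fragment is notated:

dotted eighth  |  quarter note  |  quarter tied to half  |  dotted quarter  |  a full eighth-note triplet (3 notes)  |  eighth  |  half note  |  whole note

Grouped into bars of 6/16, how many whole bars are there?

One bar of 6/16 = 6 sixteenth notes.
In sixteenth notes: dotted eighth = 3; quarter note = 4; quarter tied to half (quarter + half) = 12; dotted quarter = 6; a full eighth-note triplet (3 notes) (three triplet eighths span one quarter) = 4; eighth = 2; half note = 8; whole note = 16.
Altogether 3 + 4 + 12 + 6 + 4 + 2 + 8 + 16 = 55.
55 ÷ 6 = 9 complete bars with 1 left over.

9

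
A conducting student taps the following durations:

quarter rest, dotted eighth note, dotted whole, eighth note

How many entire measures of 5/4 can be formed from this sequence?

One bar of 5/4 = 20 sixteenth notes.
Working in sixteenth notes: quarter rest = 4; dotted eighth note = 3; dotted whole = 24; eighth note = 2.
Adding: 4 + 3 + 24 + 2 = 33.
33 ÷ 20 = 1 complete bar with 13 left over.

1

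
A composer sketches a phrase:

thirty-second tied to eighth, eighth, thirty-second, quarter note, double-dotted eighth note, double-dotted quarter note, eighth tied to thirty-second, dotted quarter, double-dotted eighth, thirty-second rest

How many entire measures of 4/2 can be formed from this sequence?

One bar of 4/2 = 64 thirty-second notes.
In thirty-second notes: thirty-second tied to eighth (thirty-second + eighth) = 5; eighth = 4; thirty-second = 1; quarter note = 8; double-dotted eighth note = 7; double-dotted quarter note = 14; eighth tied to thirty-second (eighth + thirty-second) = 5; dotted quarter = 12; double-dotted eighth = 7; thirty-second rest = 1.
Sum: 5 + 4 + 1 + 8 + 7 + 14 + 5 + 12 + 7 + 1 = 64.
64 ÷ 64 = 1 complete bar with 0 left over.

1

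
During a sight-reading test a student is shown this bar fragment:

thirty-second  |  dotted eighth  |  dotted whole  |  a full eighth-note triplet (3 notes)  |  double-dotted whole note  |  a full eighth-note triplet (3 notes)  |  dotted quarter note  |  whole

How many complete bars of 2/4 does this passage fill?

One bar of 2/4 = 16 thirty-second notes.
In thirty-second notes: thirty-second = 1; dotted eighth = 6; dotted whole = 48; a full eighth-note triplet (3 notes) (three triplet eighths span one quarter) = 8; double-dotted whole note = 56; a full eighth-note triplet (3 notes) (three triplet eighths span one quarter) = 8; dotted quarter note = 12; whole = 32.
Total: 1 + 6 + 48 + 8 + 56 + 8 + 12 + 32 = 171.
171 ÷ 16 = 10 complete bars with 11 left over.

10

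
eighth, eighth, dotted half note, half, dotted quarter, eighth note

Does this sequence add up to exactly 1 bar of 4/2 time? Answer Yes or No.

Yes

One bar of 4/2 = 16 eighth notes.
In eighth notes: eighth = 1; eighth = 1; dotted half note = 6; half = 4; dotted quarter = 3; eighth note = 1.
Sum: 1 + 1 + 6 + 4 + 3 + 1 = 16.
16 equals 16, so the answer is Yes.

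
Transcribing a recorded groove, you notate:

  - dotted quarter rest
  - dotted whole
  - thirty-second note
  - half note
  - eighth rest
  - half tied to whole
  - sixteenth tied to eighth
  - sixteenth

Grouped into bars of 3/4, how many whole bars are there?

One bar of 3/4 = 24 thirty-second notes.
Convert each value to thirty-second notes: dotted quarter rest = 12; dotted whole = 48; thirty-second note = 1; half note = 16; eighth rest = 4; half tied to whole (half + whole) = 48; sixteenth tied to eighth (sixteenth + eighth) = 6; sixteenth = 2.
Sum: 12 + 48 + 1 + 16 + 4 + 48 + 6 + 2 = 137.
137 ÷ 24 = 5 complete bars with 17 left over.

5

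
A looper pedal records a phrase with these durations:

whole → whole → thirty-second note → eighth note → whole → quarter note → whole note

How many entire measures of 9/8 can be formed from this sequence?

One bar of 9/8 = 36 thirty-second notes.
Working in thirty-second notes: whole = 32; whole = 32; thirty-second note = 1; eighth note = 4; whole = 32; quarter note = 8; whole note = 32.
Total: 32 + 32 + 1 + 4 + 32 + 8 + 32 = 141.
141 ÷ 36 = 3 complete bars with 33 left over.

3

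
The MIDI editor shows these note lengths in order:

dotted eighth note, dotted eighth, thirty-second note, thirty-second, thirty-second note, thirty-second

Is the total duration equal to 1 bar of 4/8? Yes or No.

Yes

One bar of 4/8 = 16 thirty-second notes.
In thirty-second notes: dotted eighth note = 6; dotted eighth = 6; thirty-second note = 1; thirty-second = 1; thirty-second note = 1; thirty-second = 1.
Altogether 6 + 6 + 1 + 1 + 1 + 1 = 16.
16 equals 16, so the answer is Yes.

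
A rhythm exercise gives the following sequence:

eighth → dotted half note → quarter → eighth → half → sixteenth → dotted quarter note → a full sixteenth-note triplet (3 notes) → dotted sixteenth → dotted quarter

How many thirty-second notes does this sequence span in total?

89

In thirty-second notes: eighth = 4; dotted half note = 24; quarter = 8; eighth = 4; half = 16; sixteenth = 2; dotted quarter note = 12; a full sixteenth-note triplet (3 notes) (three triplet sixteenths span one eighth) = 4; dotted sixteenth = 3; dotted quarter = 12.
Total: 4 + 24 + 8 + 4 + 16 + 2 + 12 + 4 + 3 + 12 = 89 thirty-second notes.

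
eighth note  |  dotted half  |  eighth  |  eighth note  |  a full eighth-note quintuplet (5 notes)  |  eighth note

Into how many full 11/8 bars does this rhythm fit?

1

One bar of 11/8 = 11 eighth notes.
Working in eighth notes: eighth note = 1; dotted half = 6; eighth = 1; eighth note = 1; a full eighth-note quintuplet (5 notes) (five quintuplet eighths span one half) = 4; eighth note = 1.
Total: 1 + 6 + 1 + 1 + 4 + 1 = 14.
14 ÷ 11 = 1 complete bar with 3 left over.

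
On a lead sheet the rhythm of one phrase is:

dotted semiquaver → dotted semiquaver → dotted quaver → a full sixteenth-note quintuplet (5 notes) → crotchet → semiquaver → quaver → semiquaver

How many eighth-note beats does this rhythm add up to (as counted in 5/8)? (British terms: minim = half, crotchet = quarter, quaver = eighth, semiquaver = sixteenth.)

9

One eighth-note beat = 4 thirty-second notes.
Express everything in thirty-second notes: dotted semiquaver = 3; dotted semiquaver = 3; dotted quaver = 6; a full sixteenth-note quintuplet (5 notes) (five quintuplet sixteenths span one quarter) = 8; crotchet = 8; semiquaver = 2; quaver = 4; semiquaver = 2.
Total: 3 + 3 + 6 + 8 + 8 + 2 + 4 + 2 = 36.
36 ÷ 4 = 9 beats.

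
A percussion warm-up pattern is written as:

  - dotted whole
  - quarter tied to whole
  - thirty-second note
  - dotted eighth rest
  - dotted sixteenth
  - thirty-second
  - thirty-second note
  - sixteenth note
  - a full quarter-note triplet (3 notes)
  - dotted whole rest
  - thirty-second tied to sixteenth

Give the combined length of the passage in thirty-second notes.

169

Convert each value to thirty-second notes: dotted whole = 48; quarter tied to whole (quarter + whole) = 40; thirty-second note = 1; dotted eighth rest = 6; dotted sixteenth = 3; thirty-second = 1; thirty-second note = 1; sixteenth note = 2; a full quarter-note triplet (3 notes) (three triplet quarters span one half) = 16; dotted whole rest = 48; thirty-second tied to sixteenth (thirty-second + sixteenth) = 3.
Adding: 48 + 40 + 1 + 6 + 3 + 1 + 1 + 2 + 16 + 48 + 3 = 169 thirty-second notes.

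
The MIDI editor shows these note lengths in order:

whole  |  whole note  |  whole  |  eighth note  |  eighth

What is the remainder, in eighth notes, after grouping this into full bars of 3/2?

One bar of 3/2 = 12 eighth notes.
Each duration in eighth notes: whole = 8; whole note = 8; whole = 8; eighth note = 1; eighth = 1.
Adding: 8 + 8 + 8 + 1 + 1 = 26.
26 ÷ 12 = 2 complete bars with 2 eighth notes remaining.

2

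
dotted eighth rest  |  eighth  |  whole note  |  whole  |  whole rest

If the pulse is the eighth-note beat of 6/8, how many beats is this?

One eighth-note beat = 2 sixteenth notes.
Each duration in sixteenth notes: dotted eighth rest = 3; eighth = 2; whole note = 16; whole = 16; whole rest = 16.
Adding: 3 + 2 + 16 + 16 + 16 = 53.
53 ÷ 2 = 26.5 beats.

26.5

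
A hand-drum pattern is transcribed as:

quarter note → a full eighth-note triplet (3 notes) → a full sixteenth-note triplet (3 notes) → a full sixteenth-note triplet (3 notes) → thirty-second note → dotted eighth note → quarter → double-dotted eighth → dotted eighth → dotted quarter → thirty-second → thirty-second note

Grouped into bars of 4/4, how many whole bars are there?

One bar of 4/4 = 32 thirty-second notes.
Convert each value to thirty-second notes: quarter note = 8; a full eighth-note triplet (3 notes) (three triplet eighths span one quarter) = 8; a full sixteenth-note triplet (3 notes) (three triplet sixteenths span one eighth) = 4; a full sixteenth-note triplet (3 notes) (three triplet sixteenths span one eighth) = 4; thirty-second note = 1; dotted eighth note = 6; quarter = 8; double-dotted eighth = 7; dotted eighth = 6; dotted quarter = 12; thirty-second = 1; thirty-second note = 1.
Sum: 8 + 8 + 4 + 4 + 1 + 6 + 8 + 7 + 6 + 12 + 1 + 1 = 66.
66 ÷ 32 = 2 complete bars with 2 left over.

2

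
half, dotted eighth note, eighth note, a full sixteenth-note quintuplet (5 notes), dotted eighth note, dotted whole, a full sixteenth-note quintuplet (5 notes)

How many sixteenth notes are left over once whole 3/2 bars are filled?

One bar of 3/2 = 24 sixteenth notes.
In sixteenth notes: half = 8; dotted eighth note = 3; eighth note = 2; a full sixteenth-note quintuplet (5 notes) (five quintuplet sixteenths span one quarter) = 4; dotted eighth note = 3; dotted whole = 24; a full sixteenth-note quintuplet (5 notes) (five quintuplet sixteenths span one quarter) = 4.
Adding: 8 + 3 + 2 + 4 + 3 + 24 + 4 = 48.
48 ÷ 24 = 2 complete bars with 0 sixteenth notes remaining.

0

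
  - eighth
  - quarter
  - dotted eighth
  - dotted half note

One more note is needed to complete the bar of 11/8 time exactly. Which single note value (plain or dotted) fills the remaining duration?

sixteenth note

The bar of 11/8 = 22 sixteenth notes.
Convert each value to sixteenth notes: eighth = 2; quarter = 4; dotted eighth = 3; dotted half note = 12.
Altogether 2 + 4 + 3 + 12 = 21.
Remaining: 22 − 21 = 1 sixteenth note, which is a sixteenth note.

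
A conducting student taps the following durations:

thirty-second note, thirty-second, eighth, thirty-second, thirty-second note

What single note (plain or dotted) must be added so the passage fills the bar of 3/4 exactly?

The bar of 3/4 = 24 thirty-second notes.
Each duration in thirty-second notes: thirty-second note = 1; thirty-second = 1; eighth = 4; thirty-second = 1; thirty-second note = 1.
Adding: 1 + 1 + 4 + 1 + 1 = 8.
Remaining: 24 − 8 = 16 thirty-second notes, which is a half note.

half note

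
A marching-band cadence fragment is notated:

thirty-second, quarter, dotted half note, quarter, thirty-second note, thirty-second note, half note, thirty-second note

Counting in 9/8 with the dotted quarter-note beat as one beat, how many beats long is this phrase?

One dotted quarter-note beat = 12 thirty-second notes.
Working in thirty-second notes: thirty-second = 1; quarter = 8; dotted half note = 24; quarter = 8; thirty-second note = 1; thirty-second note = 1; half note = 16; thirty-second note = 1.
Adding: 1 + 8 + 24 + 8 + 1 + 1 + 16 + 1 = 60.
60 ÷ 12 = 5 beats.

5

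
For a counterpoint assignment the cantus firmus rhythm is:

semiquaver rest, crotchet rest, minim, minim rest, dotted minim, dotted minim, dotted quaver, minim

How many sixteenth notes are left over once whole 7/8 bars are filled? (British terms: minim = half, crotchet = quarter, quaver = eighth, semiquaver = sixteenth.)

One bar of 7/8 = 14 sixteenth notes.
Convert each value to sixteenth notes: semiquaver rest = 1; crotchet rest = 4; minim = 8; minim rest = 8; dotted minim = 12; dotted minim = 12; dotted quaver = 3; minim = 8.
Total: 1 + 4 + 8 + 8 + 12 + 12 + 3 + 8 = 56.
56 ÷ 14 = 4 complete bars with 0 sixteenth notes remaining.

0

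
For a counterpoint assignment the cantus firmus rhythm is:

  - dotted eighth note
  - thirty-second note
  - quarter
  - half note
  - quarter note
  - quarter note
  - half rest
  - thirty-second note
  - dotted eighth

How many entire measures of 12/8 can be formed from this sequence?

One bar of 12/8 = 48 thirty-second notes.
In thirty-second notes: dotted eighth note = 6; thirty-second note = 1; quarter = 8; half note = 16; quarter note = 8; quarter note = 8; half rest = 16; thirty-second note = 1; dotted eighth = 6.
Sum: 6 + 1 + 8 + 16 + 8 + 8 + 16 + 1 + 6 = 70.
70 ÷ 48 = 1 complete bar with 22 left over.

1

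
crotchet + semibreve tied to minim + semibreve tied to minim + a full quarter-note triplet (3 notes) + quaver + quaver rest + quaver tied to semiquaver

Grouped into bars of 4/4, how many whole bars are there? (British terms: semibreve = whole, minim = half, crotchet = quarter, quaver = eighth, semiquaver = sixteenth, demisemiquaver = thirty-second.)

4

One bar of 4/4 = 16 sixteenth notes.
Each duration in sixteenth notes: crotchet = 4; semibreve tied to minim (semibreve + minim) = 24; semibreve tied to minim (semibreve + minim) = 24; a full quarter-note triplet (3 notes) (three triplet quarters span one half) = 8; quaver = 2; quaver rest = 2; quaver tied to semiquaver (quaver + semiquaver) = 3.
Adding: 4 + 24 + 24 + 8 + 2 + 2 + 3 = 67.
67 ÷ 16 = 4 complete bars with 3 left over.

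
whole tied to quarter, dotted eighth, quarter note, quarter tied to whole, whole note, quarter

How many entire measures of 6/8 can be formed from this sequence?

5

One bar of 6/8 = 12 sixteenth notes.
In sixteenth notes: whole tied to quarter (whole + quarter) = 20; dotted eighth = 3; quarter note = 4; quarter tied to whole (quarter + whole) = 20; whole note = 16; quarter = 4.
Sum: 20 + 3 + 4 + 20 + 16 + 4 = 67.
67 ÷ 12 = 5 complete bars with 7 left over.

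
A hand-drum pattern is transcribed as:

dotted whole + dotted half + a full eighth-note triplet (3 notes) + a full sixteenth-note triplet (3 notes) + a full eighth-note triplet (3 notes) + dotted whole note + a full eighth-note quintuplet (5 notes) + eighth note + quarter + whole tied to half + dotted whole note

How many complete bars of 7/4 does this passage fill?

One bar of 7/4 = 14 eighth notes.
In eighth notes: dotted whole = 12; dotted half = 6; a full eighth-note triplet (3 notes) (three triplet eighths span one quarter) = 2; a full sixteenth-note triplet (3 notes) (three triplet sixteenths span one eighth) = 1; a full eighth-note triplet (3 notes) (three triplet eighths span one quarter) = 2; dotted whole note = 12; a full eighth-note quintuplet (5 notes) (five quintuplet eighths span one half) = 4; eighth note = 1; quarter = 2; whole tied to half (whole + half) = 12; dotted whole note = 12.
Total: 12 + 6 + 2 + 1 + 2 + 12 + 4 + 1 + 2 + 12 + 12 = 66.
66 ÷ 14 = 4 complete bars with 10 left over.

4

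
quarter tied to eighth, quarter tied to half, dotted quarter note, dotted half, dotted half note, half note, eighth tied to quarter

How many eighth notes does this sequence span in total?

31

In eighth notes: quarter tied to eighth (quarter + eighth) = 3; quarter tied to half (quarter + half) = 6; dotted quarter note = 3; dotted half = 6; dotted half note = 6; half note = 4; eighth tied to quarter (eighth + quarter) = 3.
Adding: 3 + 6 + 3 + 6 + 6 + 4 + 3 = 31 eighth notes.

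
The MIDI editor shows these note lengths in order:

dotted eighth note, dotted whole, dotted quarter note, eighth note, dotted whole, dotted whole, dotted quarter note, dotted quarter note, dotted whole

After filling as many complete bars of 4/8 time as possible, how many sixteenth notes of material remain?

7

One bar of 4/8 = 8 sixteenth notes.
In sixteenth notes: dotted eighth note = 3; dotted whole = 24; dotted quarter note = 6; eighth note = 2; dotted whole = 24; dotted whole = 24; dotted quarter note = 6; dotted quarter note = 6; dotted whole = 24.
Altogether 3 + 24 + 6 + 2 + 24 + 24 + 6 + 6 + 24 = 119.
119 ÷ 8 = 14 complete bars with 7 sixteenth notes remaining.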